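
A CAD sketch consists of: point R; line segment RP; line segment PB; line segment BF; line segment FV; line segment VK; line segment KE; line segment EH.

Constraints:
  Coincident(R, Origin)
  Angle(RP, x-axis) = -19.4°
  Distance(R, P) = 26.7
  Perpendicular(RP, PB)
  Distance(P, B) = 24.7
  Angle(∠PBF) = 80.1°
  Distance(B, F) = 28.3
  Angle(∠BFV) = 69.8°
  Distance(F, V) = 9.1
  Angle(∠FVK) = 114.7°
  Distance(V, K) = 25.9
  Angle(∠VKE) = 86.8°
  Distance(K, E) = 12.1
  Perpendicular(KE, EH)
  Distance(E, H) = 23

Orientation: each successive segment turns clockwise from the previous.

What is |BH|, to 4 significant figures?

22.15

R is at the origin; RP runs at -19.4° with length 26.7, so P = (25.18, -8.869). The perpendicularity gives PB at right angles to RP, so PB runs at -109.4°; with |PB| = 24.7, B = (16.98, -32.17). ∠PBF = 80.1° gives BF at 150.7° from the x-axis; with |BF| = 28.3, F = (-7.700, -18.32). ∠BFV = 69.8° gives FV at 40.50° from the x-axis; with |FV| = 9.1, V = (-0.7802, -12.41). ∠FVK = 114.7° gives VK at -24.80° from the x-axis; with |VK| = 25.9, K = (22.73, -23.27). ∠VKE = 86.8° gives KE at -118.0° from the x-axis; with |KE| = 12.1, E = (17.05, -33.95). KE is perpendicular to EH, so EH runs at 152.0°; with |EH| = 23.0, H = (-3.257, -23.16). Then |BH| = |H − B| = 22.15.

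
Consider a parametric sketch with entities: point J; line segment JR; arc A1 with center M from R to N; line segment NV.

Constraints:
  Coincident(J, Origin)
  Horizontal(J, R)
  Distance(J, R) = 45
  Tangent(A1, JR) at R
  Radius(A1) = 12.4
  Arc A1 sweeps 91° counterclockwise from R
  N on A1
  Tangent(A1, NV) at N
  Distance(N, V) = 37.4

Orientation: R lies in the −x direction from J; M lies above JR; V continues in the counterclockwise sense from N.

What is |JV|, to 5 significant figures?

60.058

J is at the origin; J and R share the same y with |JR| = 45.0 and R on the −x side, so R = (-45.000, 0.0000). A1 meets JR tangentially, so MR is at right angles to JR, so M = R + (0, 12.4) = (-45.000, 12.400). On A1, R sits at bearing -90° from M; a 91° counterclockwise sweep puts N at bearing 1°, so N = M + 12.4·(cos 1°, sin 1°) = (-32.602, 12.616). A1 meets NV tangentially, so MN is at right angles to NV, so NV runs along (−sin 1°, cos 1°); with |NV| = 37.4, V = (-33.255, 50.011). Then |JV| = |V − J| = 60.058.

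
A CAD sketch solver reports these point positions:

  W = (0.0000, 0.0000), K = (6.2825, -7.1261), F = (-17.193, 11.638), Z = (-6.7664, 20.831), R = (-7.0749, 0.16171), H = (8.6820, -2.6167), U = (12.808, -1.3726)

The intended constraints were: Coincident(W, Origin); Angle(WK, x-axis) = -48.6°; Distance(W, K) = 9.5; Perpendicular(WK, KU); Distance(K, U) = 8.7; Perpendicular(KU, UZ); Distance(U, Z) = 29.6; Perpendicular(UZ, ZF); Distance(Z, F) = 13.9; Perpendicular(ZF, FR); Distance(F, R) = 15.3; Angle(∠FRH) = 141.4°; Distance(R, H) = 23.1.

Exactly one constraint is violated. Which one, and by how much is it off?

Distance(R, H) = 23.1 — off by 7.10.

W = (0.00, 0.00) ✓; WK at -48.60° ✓; |WK| = 9.500 ✓; ∠(WK, KU) = 90.00° ✓; |KU| = 8.700 ✓; ∠(KU, UZ) = 90.00° ✓; |UZ| = 29.60 ✓; ∠(UZ, ZF) = 90.00° ✓; |ZF| = 13.90 ✓; ∠(ZF, FR) = 90.00° ✓; |FR| = 15.30 ✓; ∠FRH = 141.4° ✓; |RH| = 16.00 ✗.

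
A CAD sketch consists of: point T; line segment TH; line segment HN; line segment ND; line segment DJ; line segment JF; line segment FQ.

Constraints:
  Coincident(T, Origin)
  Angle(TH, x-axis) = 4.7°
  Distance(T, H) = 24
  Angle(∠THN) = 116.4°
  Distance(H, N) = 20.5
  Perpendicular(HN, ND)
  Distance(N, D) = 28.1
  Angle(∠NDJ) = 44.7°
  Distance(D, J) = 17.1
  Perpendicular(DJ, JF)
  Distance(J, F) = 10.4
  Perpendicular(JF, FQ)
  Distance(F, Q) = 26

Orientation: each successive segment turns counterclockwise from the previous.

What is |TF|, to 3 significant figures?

29.5

T is at the origin; TH runs at 4.7° with length 24.0, so H = (23.9, 1.97). ∠THN = 116.4° gives HN at 68.3° from the x-axis; with |HN| = 20.5, N = (31.5, 21.0). The perpendicularity gives ND at right angles to HN, so ND runs at 158°; with |ND| = 28.1, D = (5.39, 31.4). ∠NDJ = 44.7° gives DJ at -66.4° from the x-axis; with |DJ| = 17.1, J = (12.2, 15.7). The perpendicularity gives JF at right angles to DJ, so JF runs at 23.6°; with |JF| = 10.4, F = (21.8, 19.9). Then |TF| = |F − T| = 29.5.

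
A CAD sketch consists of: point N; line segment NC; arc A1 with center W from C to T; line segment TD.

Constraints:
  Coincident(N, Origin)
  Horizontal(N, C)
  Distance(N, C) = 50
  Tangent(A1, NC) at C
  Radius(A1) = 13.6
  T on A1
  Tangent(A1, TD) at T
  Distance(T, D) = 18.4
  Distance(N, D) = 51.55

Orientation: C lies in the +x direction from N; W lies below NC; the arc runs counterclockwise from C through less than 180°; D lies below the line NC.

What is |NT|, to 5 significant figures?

39.659

N is at the origin; N and C share the same y with |NC| = 50.0 and C on the +x side, so C = (50.000, 0.0000). A1 meets NC tangentially, so WC is at right angles to NC, so W = C + (0, -13.6) = (50.000, -13.600). Since WT ⟂ TD (tangency), |WD| = √(13.6² + 18.4²) = 22.881 regardless of where T sits on A1. So D lies on both circle(N, 51.55) and circle(W, 22.881); the below-NC intersection is D = (39.028, -33.678). T is the foot of the tangent from D: T = (36.526, -15.449).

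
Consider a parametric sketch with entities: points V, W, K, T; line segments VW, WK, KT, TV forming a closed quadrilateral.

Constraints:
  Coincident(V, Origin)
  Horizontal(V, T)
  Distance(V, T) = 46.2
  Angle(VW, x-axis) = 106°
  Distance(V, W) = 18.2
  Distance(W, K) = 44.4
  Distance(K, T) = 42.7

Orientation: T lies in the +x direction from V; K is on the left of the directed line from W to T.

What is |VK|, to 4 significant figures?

52.25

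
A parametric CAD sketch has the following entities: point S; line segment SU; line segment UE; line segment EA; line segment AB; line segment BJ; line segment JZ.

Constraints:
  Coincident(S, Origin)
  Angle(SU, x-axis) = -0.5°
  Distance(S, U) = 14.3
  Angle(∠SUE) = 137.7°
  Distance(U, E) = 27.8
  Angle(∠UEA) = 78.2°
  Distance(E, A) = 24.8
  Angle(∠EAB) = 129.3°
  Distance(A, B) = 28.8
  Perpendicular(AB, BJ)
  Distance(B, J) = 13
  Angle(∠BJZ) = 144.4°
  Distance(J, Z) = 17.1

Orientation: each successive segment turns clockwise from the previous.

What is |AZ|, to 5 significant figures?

32.848

S is at the origin; SU runs at -0.5° with length 14.3, so U = (14.299, -0.12479). ∠SUE = 137.7° gives UE at -42.800° from the x-axis; with |UE| = 27.8, E = (34.697, -19.013). ∠UEA = 78.2° gives EA at -144.60° from the x-axis; with |EA| = 24.8, A = (14.482, -33.379). ∠EAB = 129.3° gives AB at 164.70° from the x-axis; with |AB| = 28.8, B = (-13.297, -25.780). AB is perpendicular to BJ, so BJ runs at 74.700°; with |BJ| = 13.0, J = (-9.8669, -13.241). ∠BJZ = 144.4° gives JZ at 39.100° from the x-axis; with |JZ| = 17.1, Z = (3.4035, -2.4561). Then |AZ| = |Z − A| = 32.848.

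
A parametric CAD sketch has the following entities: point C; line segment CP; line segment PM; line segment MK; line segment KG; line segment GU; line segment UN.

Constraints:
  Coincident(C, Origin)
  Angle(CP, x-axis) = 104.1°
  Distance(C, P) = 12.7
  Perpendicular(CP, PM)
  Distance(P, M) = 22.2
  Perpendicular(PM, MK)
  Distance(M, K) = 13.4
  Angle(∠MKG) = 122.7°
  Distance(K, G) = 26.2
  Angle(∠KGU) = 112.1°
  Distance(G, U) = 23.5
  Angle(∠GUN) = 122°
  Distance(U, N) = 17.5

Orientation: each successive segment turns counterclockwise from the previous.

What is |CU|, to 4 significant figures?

19.10

∠MKG = 122.7° gives KG at -18.60° from the x-axis; with |KG| = 26.2, G = (3.471, -14.44). ∠KGU = 112.1° gives GU at 49.30° from the x-axis; with |GU| = 23.5, U = (18.80, 3.372). Then |CU| = |U − C| = 19.10.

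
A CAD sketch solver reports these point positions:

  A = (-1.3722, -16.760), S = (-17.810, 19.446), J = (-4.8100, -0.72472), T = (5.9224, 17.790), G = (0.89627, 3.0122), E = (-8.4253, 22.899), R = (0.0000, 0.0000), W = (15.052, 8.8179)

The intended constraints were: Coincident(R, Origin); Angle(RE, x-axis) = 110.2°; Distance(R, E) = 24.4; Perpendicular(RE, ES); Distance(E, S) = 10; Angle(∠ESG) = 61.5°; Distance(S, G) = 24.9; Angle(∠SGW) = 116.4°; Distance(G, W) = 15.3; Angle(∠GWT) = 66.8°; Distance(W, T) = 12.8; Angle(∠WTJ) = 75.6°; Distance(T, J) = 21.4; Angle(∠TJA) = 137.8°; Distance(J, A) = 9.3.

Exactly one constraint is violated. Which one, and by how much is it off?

Distance(J, A) = 9.3 — off by 7.10.

R = (0.00, 0.00) ✓; RE at 110.2° ✓; |RE| = 24.40 ✓; ∠(RE, ES) = 90.00° ✓; |ES| = 10.00 ✓; ∠ESG = 61.50° ✓; |SG| = 24.90 ✓; ∠SGW = 116.4° ✓; |GW| = 15.30 ✓; ∠GWT = 66.80° ✓; |WT| = 12.80 ✓; ∠WTJ = 75.60° ✓; |TJ| = 21.40 ✓; ∠TJA = 137.8° ✓; |JA| = 16.40 ✗.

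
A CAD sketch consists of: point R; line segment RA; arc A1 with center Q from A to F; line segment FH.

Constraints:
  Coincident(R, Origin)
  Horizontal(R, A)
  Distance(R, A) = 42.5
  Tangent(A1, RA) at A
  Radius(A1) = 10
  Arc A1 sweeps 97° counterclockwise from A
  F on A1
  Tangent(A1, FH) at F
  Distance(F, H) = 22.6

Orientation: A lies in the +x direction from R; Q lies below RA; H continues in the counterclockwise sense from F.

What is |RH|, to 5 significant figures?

48.790

On A1, A sits at bearing 90° from Q; a 97° counterclockwise sweep puts F at bearing 187°, so F = Q + 10.0·(cos 187°, sin 187°) = (32.575, -11.219). Since A1 is tangent to FH there, QF ⟂ FH, so FH runs along (−sin 187°, cos 187°); with |FH| = 22.6, H = (35.329, -33.650). Then |RH| = |H − R| = 48.790.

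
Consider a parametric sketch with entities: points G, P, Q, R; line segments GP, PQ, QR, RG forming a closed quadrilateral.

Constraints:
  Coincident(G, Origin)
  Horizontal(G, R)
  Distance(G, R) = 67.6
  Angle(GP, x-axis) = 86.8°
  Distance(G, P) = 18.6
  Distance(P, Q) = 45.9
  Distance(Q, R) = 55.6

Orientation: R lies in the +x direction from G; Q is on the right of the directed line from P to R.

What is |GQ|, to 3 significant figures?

29.9

G is at the origin; GR is horizontal with |GR| = 67.6 and R in +x, so R = (67.6, 0). GP runs at 86.8° with |GP| = 18.6, so P = (1.04, 18.6). Q is determined by |PQ| = 45.9 and |QR| = 55.6 together: it lies at the intersection of circle(P, 45.9) and circle(R, 55.6). With |PR| = 69.1, the foot of the radical line on PR is 27.4 from P and the perpendicular offset is √(45.9² − 27.4²) = 36.8. Taking the right-of-PR solution: Q = (17.6, -24.2).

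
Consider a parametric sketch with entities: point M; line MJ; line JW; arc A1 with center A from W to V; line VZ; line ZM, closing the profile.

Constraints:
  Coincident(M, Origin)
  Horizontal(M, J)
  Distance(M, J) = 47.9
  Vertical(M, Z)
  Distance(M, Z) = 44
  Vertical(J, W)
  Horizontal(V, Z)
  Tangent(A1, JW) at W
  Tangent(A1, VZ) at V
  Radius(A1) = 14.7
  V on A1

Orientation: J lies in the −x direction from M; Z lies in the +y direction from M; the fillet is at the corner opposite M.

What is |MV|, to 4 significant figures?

55.12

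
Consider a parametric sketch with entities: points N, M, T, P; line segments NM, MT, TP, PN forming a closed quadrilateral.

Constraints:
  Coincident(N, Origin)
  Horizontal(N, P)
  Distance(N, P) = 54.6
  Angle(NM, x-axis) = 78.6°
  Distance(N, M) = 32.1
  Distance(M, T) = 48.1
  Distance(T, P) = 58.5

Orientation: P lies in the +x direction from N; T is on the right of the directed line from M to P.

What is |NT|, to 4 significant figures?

16.05

N is at the origin; NP is horizontal with |NP| = 54.6 and P in +x, so P = (54.6, 0). NM runs at 78.6° with |NM| = 32.1, so M = (6.345, 31.47). T is determined by |MT| = 48.1 and |TP| = 58.5 together: it lies at the intersection of circle(M, 48.1) and circle(P, 58.5). With |MP| = 57.61, the foot of the radical line on MP is 19.18 from M and the perpendicular offset is √(48.1² − 19.18²) = 44.11. Taking the right-of-MP solution: T = (-1.681, -15.96).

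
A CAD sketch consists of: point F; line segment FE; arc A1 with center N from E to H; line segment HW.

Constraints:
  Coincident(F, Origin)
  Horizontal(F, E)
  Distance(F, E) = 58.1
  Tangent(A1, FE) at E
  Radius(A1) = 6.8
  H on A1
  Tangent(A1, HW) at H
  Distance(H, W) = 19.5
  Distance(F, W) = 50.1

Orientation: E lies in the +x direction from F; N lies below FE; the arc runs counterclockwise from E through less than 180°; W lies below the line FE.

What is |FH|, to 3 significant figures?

51.9

Checks: F.y = 0.00, E.y = 0.00 ✓; |NH| = 6.800 ✓; ∠(NH, HW) = 90.00° ✓; |HW| = 19.50 ✓; |FW| = 50.10 ✓.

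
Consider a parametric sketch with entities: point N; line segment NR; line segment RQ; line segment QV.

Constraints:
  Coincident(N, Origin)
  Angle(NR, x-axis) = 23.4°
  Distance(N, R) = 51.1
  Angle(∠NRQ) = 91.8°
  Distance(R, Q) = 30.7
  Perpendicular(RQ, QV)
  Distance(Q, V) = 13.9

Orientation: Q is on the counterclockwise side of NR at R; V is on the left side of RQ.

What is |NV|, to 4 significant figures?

49.25

N is at the origin; NR runs at 23.4° with length 51.1, so R = 51.1·(cos 23.4°, sin 23.4°) = (46.90, 20.29). ∠NRQ = 91.8°, so RQ runs at 23.4° + (180° − 91.8°) = 111.6° from the x-axis; with |RQ| = 30.7, Q = R + 30.7·(cos 111.6°, sin 111.6°) = (35.60, 48.84). The perpendicularity gives QV at right angles to RQ; with |QV| = 13.9 on the left of RQ, V = Q + 13.9·(-0.9298, -0.3681) = (22.67, 43.72). Then |NV| = |V − N| = 49.25.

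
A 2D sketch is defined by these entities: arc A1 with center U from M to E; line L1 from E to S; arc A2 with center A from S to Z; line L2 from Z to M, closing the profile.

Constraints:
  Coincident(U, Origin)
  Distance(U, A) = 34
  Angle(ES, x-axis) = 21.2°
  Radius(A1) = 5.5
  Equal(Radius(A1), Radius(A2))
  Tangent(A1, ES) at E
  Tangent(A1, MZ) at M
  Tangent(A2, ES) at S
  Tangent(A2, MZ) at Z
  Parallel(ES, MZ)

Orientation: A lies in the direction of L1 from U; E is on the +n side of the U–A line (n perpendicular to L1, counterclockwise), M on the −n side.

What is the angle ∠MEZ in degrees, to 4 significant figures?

72.07°

The slot axis is L1's direction at 21.2°, so u = (cos 21.2°, sin 21.2°) = (0.9323, 0.3616) and n = (−sin 21.2°, cos 21.2°) = (-0.3616, 0.9323). U is at the origin and A lies 34.0 along u from U, so A = 34.0·u = (31.70, 12.30). Tangency of A1 to both parallel lines with radius 5.5 puts E and M at U ± 5.5·n: E = (-1.989, 5.128), M = (1.989, -5.128). Equal radii place S and Z the same way about A: S = A + 5.5·n = (29.71, 17.42), Z = A − 5.5·n = (33.69, 7.167). Then cos ∠MEZ = EM·EZ / (|EM||EZ|), giving 72.07°.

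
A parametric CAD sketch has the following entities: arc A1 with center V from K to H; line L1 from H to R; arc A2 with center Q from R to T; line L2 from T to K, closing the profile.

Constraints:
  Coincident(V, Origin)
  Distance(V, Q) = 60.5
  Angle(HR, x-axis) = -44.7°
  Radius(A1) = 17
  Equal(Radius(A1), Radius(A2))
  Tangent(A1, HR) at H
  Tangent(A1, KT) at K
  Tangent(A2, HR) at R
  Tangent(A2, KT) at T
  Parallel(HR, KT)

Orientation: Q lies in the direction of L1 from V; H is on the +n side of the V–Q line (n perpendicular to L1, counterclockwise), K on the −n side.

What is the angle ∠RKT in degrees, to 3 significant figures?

29.3°

The slot axis is L1's direction at -44.7°, so u = (cos -44.7°, sin -44.7°) = (0.711, -0.703) and n = (−sin -44.7°, cos -44.7°) = (0.703, 0.711). V is at the origin and Q lies 60.5 along u from V, so Q = 60.5·u = (43.0, -42.6). Tangency of A1 to both parallel lines with radius 17.0 puts H and K at V ± 17.0·n: H = (12.0, 12.1), K = (-12.0, -12.1). Equal radii place R and T the same way about Q: R = Q + 17.0·n = (55.0, -30.5), T = Q − 17.0·n = (31.0, -54.6). Then cos ∠RKT = KR·KT / (|KR||KT|), giving 29.3°.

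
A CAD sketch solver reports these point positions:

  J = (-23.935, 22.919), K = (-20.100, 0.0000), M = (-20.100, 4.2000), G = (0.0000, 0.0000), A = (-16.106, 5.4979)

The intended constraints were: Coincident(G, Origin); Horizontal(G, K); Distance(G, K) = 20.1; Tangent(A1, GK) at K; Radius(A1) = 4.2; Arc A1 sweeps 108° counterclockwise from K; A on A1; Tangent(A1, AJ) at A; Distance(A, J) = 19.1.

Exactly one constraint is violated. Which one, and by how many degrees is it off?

Tangent(A1, AJ) at A — off by 6.20°.

G = (0.00, 0.00) ✓; G.y = 0.00, K.y = 0.00 ✓; |GK| = 20.10 ✓; ∠(MK, KG) = 90.00° ✓; |MK| = 4.200 ✓; bearing(M→A) − bearing(M→K) = 108.0° ✓; |MA| = 4.200 ✓; ∠(MA, AJ) = 83.80° ✗; |AJ| = 19.10 ✓.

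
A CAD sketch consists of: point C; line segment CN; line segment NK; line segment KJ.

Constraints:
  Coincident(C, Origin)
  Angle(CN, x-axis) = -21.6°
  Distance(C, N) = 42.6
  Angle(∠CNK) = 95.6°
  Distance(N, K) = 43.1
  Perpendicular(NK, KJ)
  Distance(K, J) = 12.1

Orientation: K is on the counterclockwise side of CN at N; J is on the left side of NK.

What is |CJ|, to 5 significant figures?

56.135

C is at the origin; CN runs at -21.6° with length 42.6, so N = 42.6·(cos -21.6°, sin -21.6°) = (39.608, -15.682). ∠CNK = 95.6°, so NK runs at -21.6° + (180° − 95.6°) = 62.800° from the x-axis; with |NK| = 43.1, K = N + 43.1·(cos 62.800°, sin 62.800°) = (59.309, 22.652). The perpendicularity gives KJ at right angles to NK; with |KJ| = 12.1 on the left of NK, J = K + 12.1·(-0.88942, 0.45710) = (48.547, 28.183). Then |CJ| = |J − C| = 56.135.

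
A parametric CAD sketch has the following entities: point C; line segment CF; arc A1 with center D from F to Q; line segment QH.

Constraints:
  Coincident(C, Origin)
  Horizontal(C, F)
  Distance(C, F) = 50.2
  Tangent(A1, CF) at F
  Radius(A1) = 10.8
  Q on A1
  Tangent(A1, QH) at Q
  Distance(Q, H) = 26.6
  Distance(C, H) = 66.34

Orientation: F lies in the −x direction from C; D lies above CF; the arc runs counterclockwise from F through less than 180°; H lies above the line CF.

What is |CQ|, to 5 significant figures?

43.730

Checks: C.y = 0.00, F.y = 0.00 ✓; |DQ| = 10.80 ✓; ∠(DQ, QH) = 90.00° ✓; |QH| = 26.60 ✓; |CH| = 66.34 ✓.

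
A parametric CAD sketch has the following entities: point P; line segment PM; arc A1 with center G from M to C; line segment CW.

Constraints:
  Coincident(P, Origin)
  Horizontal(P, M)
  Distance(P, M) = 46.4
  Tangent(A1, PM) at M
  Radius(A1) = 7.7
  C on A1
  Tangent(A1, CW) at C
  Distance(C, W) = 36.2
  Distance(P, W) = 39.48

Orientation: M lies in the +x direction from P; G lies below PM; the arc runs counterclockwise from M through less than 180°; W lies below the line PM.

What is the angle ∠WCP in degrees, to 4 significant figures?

62.08°

P is at the origin; PM is horizontal with |PM| = 46.4 and M on the +x side, so M = (46.40, 0.000). Since A1 is tangent to PM there, GM ⟂ PM, so G = M + (0, -7.7) = (46.40, -7.700). Since GC ⟂ CW (tangency), |GW| = √(7.7² + 36.2²) = 37.01 regardless of where C sits on A1. So W lies on both circle(P, 39.48) and circle(G, 37.01); the below-PM intersection is W = (20.25, -33.89). C is the foot of the tangent from W: C = (39.94, -3.512).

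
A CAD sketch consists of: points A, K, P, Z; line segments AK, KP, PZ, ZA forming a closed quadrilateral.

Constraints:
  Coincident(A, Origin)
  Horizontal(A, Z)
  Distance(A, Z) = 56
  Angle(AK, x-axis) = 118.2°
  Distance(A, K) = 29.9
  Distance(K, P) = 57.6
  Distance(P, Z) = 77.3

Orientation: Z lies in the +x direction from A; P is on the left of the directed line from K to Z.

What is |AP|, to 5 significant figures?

73.868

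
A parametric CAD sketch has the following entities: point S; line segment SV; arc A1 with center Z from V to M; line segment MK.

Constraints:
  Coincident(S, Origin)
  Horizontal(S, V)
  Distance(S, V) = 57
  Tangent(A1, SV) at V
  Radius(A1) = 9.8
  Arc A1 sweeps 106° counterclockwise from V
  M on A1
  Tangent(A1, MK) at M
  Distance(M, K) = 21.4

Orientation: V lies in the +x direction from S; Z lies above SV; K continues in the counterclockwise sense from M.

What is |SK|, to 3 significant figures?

69.0

S is at the origin; SV is horizontal with |SV| = 57.0 and V on the +x side, so V = (57.0, 0.00). Since A1 is tangent to SV there, ZV ⟂ SV, so Z = V + (0, 9.8) = (57.0, 9.80). On A1, V sits at bearing -90° from Z; a 106° counterclockwise sweep puts M at bearing 16°, so M = Z + 9.8·(cos 16°, sin 16°) = (66.4, 12.5). Tangency of A1 to MK means the radius ZM is perpendicular to MK, so MK runs along (−sin 16°, cos 16°); with |MK| = 21.4, K = (60.5, 33.1). Then |SK| = |K − S| = 69.0.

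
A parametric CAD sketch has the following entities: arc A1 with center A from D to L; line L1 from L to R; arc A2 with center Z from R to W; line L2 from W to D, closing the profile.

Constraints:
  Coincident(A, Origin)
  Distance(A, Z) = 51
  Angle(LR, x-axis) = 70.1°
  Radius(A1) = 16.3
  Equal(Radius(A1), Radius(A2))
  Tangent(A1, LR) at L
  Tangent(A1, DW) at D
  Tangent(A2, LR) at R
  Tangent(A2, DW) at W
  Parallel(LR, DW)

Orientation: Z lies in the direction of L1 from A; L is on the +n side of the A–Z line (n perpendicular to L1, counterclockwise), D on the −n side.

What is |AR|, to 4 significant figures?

53.54

The slot axis is L1's direction at 70.1°, so u = (cos 70.1°, sin 70.1°) = (0.3404, 0.9403) and n = (−sin 70.1°, cos 70.1°) = (-0.9403, 0.3404). A is at the origin and Z lies 51.0 along u from A, so Z = 51.0·u = (17.36, 47.95). Tangency of A1 to both parallel lines with radius 16.3 puts L and D at A ± 16.3·n: L = (-15.33, 5.548), D = (15.33, -5.548). Equal radii place R and W the same way about Z: R = Z + 16.3·n = (2.033, 53.50), W = Z − 16.3·n = (32.69, 42.41). Then |AR| = |R − A| = 53.54.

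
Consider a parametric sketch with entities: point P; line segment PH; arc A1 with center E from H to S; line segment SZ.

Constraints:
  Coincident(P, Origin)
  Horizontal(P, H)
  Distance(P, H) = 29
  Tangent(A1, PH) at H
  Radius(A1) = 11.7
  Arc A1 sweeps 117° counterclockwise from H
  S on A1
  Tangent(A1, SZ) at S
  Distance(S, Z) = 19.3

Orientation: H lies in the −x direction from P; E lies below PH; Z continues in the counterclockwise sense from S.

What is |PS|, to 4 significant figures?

42.94

P is at the origin; P and H share the same y with |PH| = 29.0 and H on the −x side, so H = (-29.00, 0.000). Tangency of A1 to PH means the radius EH is perpendicular to PH, so E = H + (0, -11.7) = (-29.00, -11.70). On A1, H sits at bearing 90° from E; a 117° counterclockwise sweep puts S at bearing 207°, so S = E + 11.7·(cos 207°, sin 207°) = (-39.42, -17.01). Then |PS| = |S − P| = 42.94.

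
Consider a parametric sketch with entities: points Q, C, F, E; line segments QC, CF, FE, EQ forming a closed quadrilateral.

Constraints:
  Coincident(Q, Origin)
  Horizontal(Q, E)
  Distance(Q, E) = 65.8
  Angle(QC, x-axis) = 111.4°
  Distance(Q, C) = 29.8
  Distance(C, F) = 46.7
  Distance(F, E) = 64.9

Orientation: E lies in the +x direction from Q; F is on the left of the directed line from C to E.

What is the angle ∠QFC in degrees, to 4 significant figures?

29.06°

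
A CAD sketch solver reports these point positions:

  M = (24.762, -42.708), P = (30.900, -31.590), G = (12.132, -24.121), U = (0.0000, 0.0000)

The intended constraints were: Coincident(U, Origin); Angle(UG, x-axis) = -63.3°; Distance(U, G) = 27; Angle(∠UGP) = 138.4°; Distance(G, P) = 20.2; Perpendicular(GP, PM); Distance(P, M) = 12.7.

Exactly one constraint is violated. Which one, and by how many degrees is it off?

Perpendicular(GP, PM) — off by 7.20°.

U = (0.00, 0.00) ✓; UG at -63.30° ✓; |UG| = 27.00 ✓; ∠UGP = 138.4° ✓; |GP| = 20.20 ✓; ∠(GP, PM) = 97.20° ✗; |PM| = 12.70 ✓.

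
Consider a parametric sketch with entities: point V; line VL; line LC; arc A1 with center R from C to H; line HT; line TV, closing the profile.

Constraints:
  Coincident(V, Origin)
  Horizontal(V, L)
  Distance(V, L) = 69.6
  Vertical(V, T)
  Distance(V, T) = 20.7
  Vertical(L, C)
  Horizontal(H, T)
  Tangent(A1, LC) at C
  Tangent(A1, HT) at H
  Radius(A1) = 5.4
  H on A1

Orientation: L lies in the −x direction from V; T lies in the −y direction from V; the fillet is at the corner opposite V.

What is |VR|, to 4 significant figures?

66.00

VT is vertical with |VT| = 20.7 and T on the −y side, so T = (0.000, -20.70). The virtual corner opposite V is at (-69.60, -20.70). The tangent condition forces RC to be normal to LC and A1 meets HT tangentially, so RH is at right angles to HT, with radius 5.4, so the center R sits 5.4 in from both sides at R = (-64.20, -15.30). Then |VR| = |R − V| = 66.00.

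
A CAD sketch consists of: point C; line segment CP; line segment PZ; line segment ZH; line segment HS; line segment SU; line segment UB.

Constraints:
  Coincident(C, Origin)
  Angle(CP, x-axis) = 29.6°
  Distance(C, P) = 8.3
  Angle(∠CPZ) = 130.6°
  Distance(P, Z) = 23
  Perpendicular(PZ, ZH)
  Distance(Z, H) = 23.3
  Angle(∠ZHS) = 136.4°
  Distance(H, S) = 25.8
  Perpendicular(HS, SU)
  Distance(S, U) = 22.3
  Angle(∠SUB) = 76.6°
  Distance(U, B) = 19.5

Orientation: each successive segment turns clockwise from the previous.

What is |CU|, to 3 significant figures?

21.0

C is at the origin; CP runs at 29.6° with length 8.3, so P = (7.22, 4.10). ∠CPZ = 130.6° gives PZ at -19.8° from the x-axis; with |PZ| = 23.0, Z = (28.9, -3.69). PZ ⟂ ZH, so ZH runs at -110°; with |ZH| = 23.3, H = (21.0, -25.6). ∠ZHS = 136.4° gives HS at -153° from the x-axis; with |HS| = 25.8, S = (-2.10, -37.2). HS is perpendicular to SU, so SU runs at 117°; with |SU| = 22.3, U = (-12.1, -17.2). Then |CU| = |U − C| = 21.0.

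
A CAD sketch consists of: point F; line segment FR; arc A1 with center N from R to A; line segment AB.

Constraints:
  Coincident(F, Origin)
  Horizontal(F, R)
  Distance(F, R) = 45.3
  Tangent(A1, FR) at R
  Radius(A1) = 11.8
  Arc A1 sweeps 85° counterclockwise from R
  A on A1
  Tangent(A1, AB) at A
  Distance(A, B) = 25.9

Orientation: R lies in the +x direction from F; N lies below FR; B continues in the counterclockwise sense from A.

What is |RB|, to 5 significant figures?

39.165

On A1, R sits at bearing 90° from N; an 85° counterclockwise sweep puts A at bearing 175°, so A = N + 11.8·(cos 175°, sin 175°) = (33.545, -10.772). A1 meets AB tangentially, so NA is at right angles to AB, so AB runs along (−sin 175°, cos 175°); with |AB| = 25.9, B = (31.288, -36.573). Then |RB| = |B − R| = 39.165.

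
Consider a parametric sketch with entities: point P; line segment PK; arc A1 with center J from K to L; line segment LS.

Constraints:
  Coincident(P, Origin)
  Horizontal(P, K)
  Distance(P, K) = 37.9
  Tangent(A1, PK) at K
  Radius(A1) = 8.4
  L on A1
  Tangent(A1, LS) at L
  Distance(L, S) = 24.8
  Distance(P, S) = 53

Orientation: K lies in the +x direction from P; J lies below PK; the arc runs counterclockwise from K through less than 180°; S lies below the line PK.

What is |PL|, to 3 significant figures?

32.4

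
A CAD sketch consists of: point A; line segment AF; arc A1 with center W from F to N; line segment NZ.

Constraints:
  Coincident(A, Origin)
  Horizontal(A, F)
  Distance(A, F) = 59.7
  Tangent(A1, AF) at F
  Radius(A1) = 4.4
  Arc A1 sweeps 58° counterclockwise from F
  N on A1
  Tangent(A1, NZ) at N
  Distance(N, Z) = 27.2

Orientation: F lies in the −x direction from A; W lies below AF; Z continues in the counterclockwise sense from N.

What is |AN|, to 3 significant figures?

63.5

A is at the origin; AF is horizontal with |AF| = 59.7 and F on the −x side, so F = (-59.7, 0.00). Tangency of A1 to AF means the radius WF is perpendicular to AF, so W = F + (0, -4.4) = (-59.7, -4.40). On A1, F sits at bearing 90° from W; a 58° counterclockwise sweep puts N at bearing 148°, so N = W + 4.4·(cos 148°, sin 148°) = (-63.4, -2.07). Then |AN| = |N − A| = 63.5.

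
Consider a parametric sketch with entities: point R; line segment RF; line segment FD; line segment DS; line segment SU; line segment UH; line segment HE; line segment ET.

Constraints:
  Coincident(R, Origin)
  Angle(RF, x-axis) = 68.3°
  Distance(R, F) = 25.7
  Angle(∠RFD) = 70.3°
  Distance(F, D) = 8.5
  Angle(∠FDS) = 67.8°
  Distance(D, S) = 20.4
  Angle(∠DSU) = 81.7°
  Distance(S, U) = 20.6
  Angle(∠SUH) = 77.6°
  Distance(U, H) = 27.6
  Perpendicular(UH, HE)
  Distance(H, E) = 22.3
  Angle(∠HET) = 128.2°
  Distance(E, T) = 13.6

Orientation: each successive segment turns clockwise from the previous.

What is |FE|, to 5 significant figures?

18.480

R is at the origin; RF runs at 68.3° with length 25.7, so F = (9.5025, 23.879). ∠RFD = 70.3° gives FD at -41.400° from the x-axis; with |FD| = 8.5, D = (15.878, 18.258). ∠FDS = 67.8° gives DS at -153.60° from the x-axis; with |DS| = 20.4, S = (-2.3941, 9.1870). ∠DSU = 81.7° gives SU at 108.10° from the x-axis; with |SU| = 20.6, U = (-8.7940, 28.768). ∠SUH = 77.6° gives UH at 5.7000° from the x-axis; with |UH| = 27.6, H = (18.670, 31.509). UH ⟂ HE, so HE runs at -84.300°; with |HE| = 22.3, E = (20.884, 9.3191). Then |FE| = |E − F| = 18.480.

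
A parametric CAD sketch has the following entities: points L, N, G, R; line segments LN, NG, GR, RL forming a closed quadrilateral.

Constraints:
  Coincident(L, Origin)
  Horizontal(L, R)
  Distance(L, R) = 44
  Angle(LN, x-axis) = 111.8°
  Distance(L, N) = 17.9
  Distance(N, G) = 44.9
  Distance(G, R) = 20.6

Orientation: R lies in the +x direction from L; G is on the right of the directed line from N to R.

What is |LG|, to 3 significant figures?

30.3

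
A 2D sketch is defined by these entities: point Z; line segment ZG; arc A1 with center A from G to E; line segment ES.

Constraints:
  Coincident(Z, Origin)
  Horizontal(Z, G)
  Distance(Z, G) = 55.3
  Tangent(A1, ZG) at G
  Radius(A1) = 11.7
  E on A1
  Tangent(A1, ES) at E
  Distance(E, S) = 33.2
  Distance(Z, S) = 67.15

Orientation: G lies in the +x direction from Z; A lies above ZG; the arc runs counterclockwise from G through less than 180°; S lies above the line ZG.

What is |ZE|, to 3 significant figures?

67.7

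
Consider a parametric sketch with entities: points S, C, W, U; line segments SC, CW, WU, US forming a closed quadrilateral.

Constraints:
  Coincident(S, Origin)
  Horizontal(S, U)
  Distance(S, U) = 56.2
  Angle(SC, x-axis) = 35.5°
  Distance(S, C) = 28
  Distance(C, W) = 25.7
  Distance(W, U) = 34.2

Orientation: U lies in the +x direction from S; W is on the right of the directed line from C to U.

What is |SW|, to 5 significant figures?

25.163

Checks: |CW| = 25.70 ✓; |WU| = 34.20 ✓.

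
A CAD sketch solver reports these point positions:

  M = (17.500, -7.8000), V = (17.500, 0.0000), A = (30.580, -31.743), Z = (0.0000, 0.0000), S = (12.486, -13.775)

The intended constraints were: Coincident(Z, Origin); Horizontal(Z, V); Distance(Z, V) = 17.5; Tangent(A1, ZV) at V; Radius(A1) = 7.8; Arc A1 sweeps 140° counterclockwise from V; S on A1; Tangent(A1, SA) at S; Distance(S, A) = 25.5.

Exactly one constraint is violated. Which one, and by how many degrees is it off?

Tangent(A1, SA) at S — off by 4.80°.

Z = (0.00, 0.00) ✓; Z.y = 0.00, V.y = 0.00 ✓; |ZV| = 17.50 ✓; ∠(MV, VZ) = 90.00° ✓; |MV| = 7.800 ✓; bearing(M→S) − bearing(M→V) = 140.0° ✓; |MS| = 7.800 ✓; ∠(MS, SA) = 94.80° ✗; |SA| = 25.50 ✓.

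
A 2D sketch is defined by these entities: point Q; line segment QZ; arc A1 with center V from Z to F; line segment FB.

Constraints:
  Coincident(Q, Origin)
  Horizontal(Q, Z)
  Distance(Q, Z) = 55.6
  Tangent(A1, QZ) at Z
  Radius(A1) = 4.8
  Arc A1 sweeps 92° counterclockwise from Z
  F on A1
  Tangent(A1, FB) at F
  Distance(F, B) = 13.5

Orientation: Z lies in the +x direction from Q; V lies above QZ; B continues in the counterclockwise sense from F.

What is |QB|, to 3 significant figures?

62.7

On A1, Z sits at bearing -90° from V; a 92° counterclockwise sweep puts F at bearing 2°, so F = V + 4.8·(cos 2°, sin 2°) = (60.4, 4.97). The tangent condition forces VF to be normal to FB, so FB runs along (−sin 2°, cos 2°); with |FB| = 13.5, B = (59.9, 18.5). Then |QB| = |B − Q| = 62.7.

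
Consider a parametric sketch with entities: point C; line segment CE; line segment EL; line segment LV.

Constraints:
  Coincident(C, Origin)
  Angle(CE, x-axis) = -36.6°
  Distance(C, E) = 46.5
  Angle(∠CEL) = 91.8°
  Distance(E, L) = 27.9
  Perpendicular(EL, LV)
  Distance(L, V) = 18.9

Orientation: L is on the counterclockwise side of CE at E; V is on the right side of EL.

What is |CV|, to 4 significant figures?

71.67

∠CEL = 91.8°, so EL runs at -36.6° + (180° − 91.8°) = 51.60° from the x-axis; with |EL| = 27.9, L = E + 27.9·(cos 51.60°, sin 51.60°) = (54.66, -5.859). EL ⟂ LV; with |LV| = 18.9 on the right of EL, V = L + 18.9·(0.7837, -0.6211) = (69.47, -17.60). Then |CV| = |V − C| = 71.67.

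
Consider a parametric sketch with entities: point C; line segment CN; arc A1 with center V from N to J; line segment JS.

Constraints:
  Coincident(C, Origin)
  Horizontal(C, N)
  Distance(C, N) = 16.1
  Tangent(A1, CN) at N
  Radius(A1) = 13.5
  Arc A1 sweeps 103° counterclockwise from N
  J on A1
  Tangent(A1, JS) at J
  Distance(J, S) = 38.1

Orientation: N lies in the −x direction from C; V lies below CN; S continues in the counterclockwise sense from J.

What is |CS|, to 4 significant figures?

57.51

C is at the origin; CN is horizontal with |CN| = 16.1 and N on the −x side, so N = (-16.10, 0.000). The tangent condition forces VN to be normal to CN, so V = N + (0, -13.5) = (-16.10, -13.50). On A1, N sits at bearing 90° from V; a 103° counterclockwise sweep puts J at bearing 193°, so J = V + 13.5·(cos 193°, sin 193°) = (-29.25, -16.54). Since A1 is tangent to JS there, VJ ⟂ JS, so JS runs along (−sin 193°, cos 193°); with |JS| = 38.1, S = (-20.68, -53.66). Then |CS| = |S − C| = 57.51.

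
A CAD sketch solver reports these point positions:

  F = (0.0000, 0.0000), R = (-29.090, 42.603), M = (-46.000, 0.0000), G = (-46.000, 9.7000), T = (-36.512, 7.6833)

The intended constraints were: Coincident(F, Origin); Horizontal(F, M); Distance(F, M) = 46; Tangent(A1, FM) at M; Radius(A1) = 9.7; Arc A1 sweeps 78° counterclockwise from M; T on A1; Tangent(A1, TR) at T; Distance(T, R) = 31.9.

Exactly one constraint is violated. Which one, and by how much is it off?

Distance(T, R) = 31.9 — off by 3.80.

F = (0.00, 0.00) ✓; F.y = 0.00, M.y = 0.00 ✓; |FM| = 46.00 ✓; ∠(GM, MF) = 90.00° ✓; |GM| = 9.700 ✓; bearing(G→T) − bearing(G→M) = 78.00° ✓; |GT| = 9.700 ✓; ∠(GT, TR) = 90.00° ✓; |TR| = 35.70 ✗.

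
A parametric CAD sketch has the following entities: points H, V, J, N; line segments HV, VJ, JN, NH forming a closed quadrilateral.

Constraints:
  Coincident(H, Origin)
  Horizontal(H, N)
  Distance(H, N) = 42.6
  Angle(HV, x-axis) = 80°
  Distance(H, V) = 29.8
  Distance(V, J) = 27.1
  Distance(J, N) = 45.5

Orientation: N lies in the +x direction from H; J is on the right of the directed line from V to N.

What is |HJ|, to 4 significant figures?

4.415

H is at the origin; HN is horizontal with |HN| = 42.6 and N in +x, so N = (42.6, 0). HV runs at 80.0° with |HV| = 29.8, so V = (5.175, 29.35). J is determined by |VJ| = 27.1 and |JN| = 45.5 together: it lies at the intersection of circle(V, 27.1) and circle(N, 45.5). With |VN| = 47.56, the foot of the radical line on VN is 9.736 from V and the perpendicular offset is √(27.1² − 9.736²) = 25.29. Taking the right-of-VN solution: J = (-2.770, 3.438).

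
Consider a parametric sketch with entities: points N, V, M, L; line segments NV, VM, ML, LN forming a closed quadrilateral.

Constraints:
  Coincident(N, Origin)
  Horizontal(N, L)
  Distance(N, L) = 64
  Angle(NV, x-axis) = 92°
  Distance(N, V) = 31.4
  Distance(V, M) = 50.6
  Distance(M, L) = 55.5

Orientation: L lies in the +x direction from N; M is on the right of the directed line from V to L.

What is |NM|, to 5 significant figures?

21.008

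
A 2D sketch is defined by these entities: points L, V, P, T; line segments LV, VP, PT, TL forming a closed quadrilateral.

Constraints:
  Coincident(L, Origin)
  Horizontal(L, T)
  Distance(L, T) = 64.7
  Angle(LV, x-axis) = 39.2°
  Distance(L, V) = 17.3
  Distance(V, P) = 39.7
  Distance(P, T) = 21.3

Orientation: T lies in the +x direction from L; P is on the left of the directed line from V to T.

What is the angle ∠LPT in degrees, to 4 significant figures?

106.3°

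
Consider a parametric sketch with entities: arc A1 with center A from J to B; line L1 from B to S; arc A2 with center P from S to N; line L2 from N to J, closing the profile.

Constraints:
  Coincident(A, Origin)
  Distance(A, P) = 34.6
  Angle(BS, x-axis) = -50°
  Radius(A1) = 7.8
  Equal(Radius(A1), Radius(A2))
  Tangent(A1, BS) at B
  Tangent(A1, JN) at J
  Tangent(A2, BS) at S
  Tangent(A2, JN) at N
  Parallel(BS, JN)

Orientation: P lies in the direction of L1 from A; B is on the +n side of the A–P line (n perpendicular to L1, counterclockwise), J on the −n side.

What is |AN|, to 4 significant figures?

35.47

The slot axis is L1's direction at -50.0°, so u = (cos -50.0°, sin -50.0°) = (0.6428, -0.7660) and n = (−sin -50.0°, cos -50.0°) = (0.7660, 0.6428). A is at the origin and P lies 34.6 along u from A, so P = 34.6·u = (22.24, -26.51). Tangency of A1 to both parallel lines with radius 7.8 puts B and J at A ± 7.8·n: B = (5.975, 5.014), J = (-5.975, -5.014). Equal radii place S and N the same way about P: S = P + 7.8·n = (28.22, -21.49), N = P − 7.8·n = (16.27, -31.52). Then |AN| = |N − A| = 35.47.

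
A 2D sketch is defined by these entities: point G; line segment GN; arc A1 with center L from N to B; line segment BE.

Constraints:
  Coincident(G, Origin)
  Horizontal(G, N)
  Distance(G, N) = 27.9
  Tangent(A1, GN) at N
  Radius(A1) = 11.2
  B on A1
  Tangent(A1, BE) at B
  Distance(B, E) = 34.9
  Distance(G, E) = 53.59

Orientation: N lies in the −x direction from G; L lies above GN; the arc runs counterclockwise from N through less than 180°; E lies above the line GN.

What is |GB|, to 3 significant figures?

21.7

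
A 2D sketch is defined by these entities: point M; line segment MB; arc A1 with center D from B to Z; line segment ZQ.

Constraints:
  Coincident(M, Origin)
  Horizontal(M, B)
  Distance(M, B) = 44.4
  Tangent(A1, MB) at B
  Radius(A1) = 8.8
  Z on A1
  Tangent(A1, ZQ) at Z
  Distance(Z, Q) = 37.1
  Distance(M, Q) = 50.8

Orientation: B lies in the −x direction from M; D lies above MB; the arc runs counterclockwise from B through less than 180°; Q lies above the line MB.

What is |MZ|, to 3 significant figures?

36.5

Checks: |DZ| = 8.800 ✓; ∠(DZ, ZQ) = 90.00° ✓; |ZQ| = 37.10 ✓; |MQ| = 50.80 ✓.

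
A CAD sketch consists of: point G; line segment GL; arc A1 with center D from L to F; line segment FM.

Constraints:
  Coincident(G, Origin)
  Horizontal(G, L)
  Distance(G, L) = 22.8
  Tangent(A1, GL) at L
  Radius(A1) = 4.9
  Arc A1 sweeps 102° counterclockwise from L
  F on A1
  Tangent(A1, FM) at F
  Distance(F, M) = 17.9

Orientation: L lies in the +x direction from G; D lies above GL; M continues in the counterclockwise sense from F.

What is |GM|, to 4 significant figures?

33.45

G is at the origin; GL is horizontal with |GL| = 22.8 and L on the +x side, so L = (22.80, 0.000). Tangency of A1 to GL means the radius DL is perpendicular to GL, so D = L + (0, 4.9) = (22.80, 4.900). On A1, L sits at bearing -90° from D; a 102° counterclockwise sweep puts F at bearing 12°, so F = D + 4.9·(cos 12°, sin 12°) = (27.59, 5.919). Since A1 is tangent to FM there, DF ⟂ FM, so FM runs along (−sin 12°, cos 12°); with |FM| = 17.9, M = (23.87, 23.43). Then |GM| = |M − G| = 33.45.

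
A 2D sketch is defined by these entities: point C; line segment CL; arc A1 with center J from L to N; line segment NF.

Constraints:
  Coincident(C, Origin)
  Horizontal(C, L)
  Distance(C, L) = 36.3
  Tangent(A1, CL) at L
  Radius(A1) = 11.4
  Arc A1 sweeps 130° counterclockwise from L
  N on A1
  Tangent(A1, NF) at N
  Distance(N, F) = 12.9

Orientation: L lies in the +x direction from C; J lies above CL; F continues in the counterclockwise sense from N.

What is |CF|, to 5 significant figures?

46.566

On A1, L sits at bearing -90° from J; a 130° counterclockwise sweep puts N at bearing 40°, so N = J + 11.4·(cos 40°, sin 40°) = (45.033, 18.728). Tangency of A1 to NF means the radius JN is perpendicular to NF, so NF runs along (−sin 40°, cos 40°); with |NF| = 12.9, F = (36.741, 28.610). Then |CF| = |F − C| = 46.566.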